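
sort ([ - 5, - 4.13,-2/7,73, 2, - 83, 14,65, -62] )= [  -  83 ,-62,-5, - 4.13, - 2/7 , 2 , 14,  65,73 ]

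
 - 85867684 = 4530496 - 90398180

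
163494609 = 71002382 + 92492227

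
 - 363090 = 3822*( - 95)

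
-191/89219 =-191/89219 = -0.00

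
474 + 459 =933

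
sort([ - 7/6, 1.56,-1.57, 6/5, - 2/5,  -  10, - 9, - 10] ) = [ - 10, - 10, - 9,  -  1.57 , - 7/6, - 2/5, 6/5, 1.56 ] 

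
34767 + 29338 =64105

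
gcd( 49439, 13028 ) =1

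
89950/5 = 17990 = 17990.00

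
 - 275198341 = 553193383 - 828391724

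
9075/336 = 27+1/112 = 27.01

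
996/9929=996/9929 = 0.10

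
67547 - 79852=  - 12305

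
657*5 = 3285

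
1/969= 1/969 = 0.00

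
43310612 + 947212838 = 990523450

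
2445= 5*489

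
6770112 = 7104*953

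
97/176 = 97/176 = 0.55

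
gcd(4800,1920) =960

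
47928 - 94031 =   -  46103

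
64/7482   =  32/3741 = 0.01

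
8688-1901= 6787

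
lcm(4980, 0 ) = 0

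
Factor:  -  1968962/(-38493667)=2^1*167^( - 1 ) * 230501^(-1)*984481^1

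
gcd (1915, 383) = 383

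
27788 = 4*6947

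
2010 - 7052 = -5042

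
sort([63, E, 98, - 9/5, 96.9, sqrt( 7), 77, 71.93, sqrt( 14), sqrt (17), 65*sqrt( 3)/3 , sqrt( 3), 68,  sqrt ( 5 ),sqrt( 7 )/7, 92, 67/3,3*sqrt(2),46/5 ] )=[ - 9/5,sqrt(7 )/7,sqrt( 3 ), sqrt( 5 ),sqrt( 7), E,sqrt( 14),sqrt(17), 3*sqrt( 2),46/5, 67/3, 65*sqrt( 3 )/3 , 63,68,71.93, 77, 92, 96.9, 98 ] 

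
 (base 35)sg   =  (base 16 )3E4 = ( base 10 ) 996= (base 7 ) 2622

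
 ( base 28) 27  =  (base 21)30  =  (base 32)1V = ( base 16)3f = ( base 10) 63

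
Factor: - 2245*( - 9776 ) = 2^4 * 5^1*13^1*47^1 *449^1 = 21947120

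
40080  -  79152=-39072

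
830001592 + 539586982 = 1369588574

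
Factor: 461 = 461^1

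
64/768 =1/12 =0.08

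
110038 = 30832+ 79206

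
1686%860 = 826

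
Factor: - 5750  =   - 2^1 * 5^3*23^1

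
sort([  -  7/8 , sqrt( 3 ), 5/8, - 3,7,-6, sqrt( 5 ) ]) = [  -  6,-3, - 7/8,  5/8,sqrt ( 3),sqrt( 5), 7 ] 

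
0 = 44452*0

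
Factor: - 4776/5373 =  - 2^3 * 3^( - 2 ) =- 8/9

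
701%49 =15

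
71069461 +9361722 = 80431183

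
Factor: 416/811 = 2^5*13^1*811^( - 1 ) 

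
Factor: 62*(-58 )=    - 2^2*29^1*31^1 = -3596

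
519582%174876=169830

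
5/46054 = 5/46054  =  0.00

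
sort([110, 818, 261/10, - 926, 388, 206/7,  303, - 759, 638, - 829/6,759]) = [ -926,- 759,  -  829/6,261/10, 206/7, 110, 303, 388, 638, 759,818]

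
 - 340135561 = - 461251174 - -121115613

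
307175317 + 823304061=1130479378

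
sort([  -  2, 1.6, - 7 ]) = [- 7, -2,1.6]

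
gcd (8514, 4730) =946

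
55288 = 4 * 13822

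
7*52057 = 364399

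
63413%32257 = 31156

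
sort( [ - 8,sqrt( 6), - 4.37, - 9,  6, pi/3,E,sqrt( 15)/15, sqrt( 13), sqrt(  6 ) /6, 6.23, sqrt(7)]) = [ - 9,-8, - 4.37, sqrt( 15) /15,sqrt(6 )/6,pi/3, sqrt( 6),sqrt( 7 ), E, sqrt( 13),6, 6.23]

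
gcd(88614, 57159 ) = 27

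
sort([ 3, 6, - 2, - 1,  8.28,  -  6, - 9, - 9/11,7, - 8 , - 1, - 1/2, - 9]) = [ - 9,-9, - 8, - 6, - 2, - 1, - 1, - 9/11 ,-1/2 , 3, 6, 7,8.28]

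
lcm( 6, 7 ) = 42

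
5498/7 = 5498/7= 785.43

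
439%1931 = 439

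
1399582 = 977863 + 421719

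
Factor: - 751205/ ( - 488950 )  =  2^( - 1)*5^( - 1) * 11^ ( - 1)*13^2 = 169/110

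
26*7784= 202384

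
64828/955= 67 + 843/955 = 67.88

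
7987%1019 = 854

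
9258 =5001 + 4257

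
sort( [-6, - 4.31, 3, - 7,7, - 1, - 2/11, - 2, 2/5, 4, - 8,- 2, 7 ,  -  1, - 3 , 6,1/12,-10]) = [ - 10,-8, - 7, - 6, - 4.31 , - 3,-2,-2, - 1,-1,  -  2/11,1/12, 2/5, 3 , 4,6, 7, 7]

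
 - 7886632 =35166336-43052968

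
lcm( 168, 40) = 840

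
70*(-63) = -4410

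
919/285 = 919/285 = 3.22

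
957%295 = 72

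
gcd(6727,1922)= 961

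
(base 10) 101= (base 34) 2x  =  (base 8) 145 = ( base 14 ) 73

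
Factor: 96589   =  96589^1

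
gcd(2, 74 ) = 2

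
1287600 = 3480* 370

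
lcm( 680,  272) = 1360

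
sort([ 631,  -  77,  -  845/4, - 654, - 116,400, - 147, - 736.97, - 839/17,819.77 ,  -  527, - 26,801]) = [ - 736.97, - 654,-527, - 845/4, - 147, - 116, - 77, - 839/17, - 26, 400,631,801,819.77]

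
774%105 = 39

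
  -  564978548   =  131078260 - 696056808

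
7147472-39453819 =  - 32306347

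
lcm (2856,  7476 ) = 254184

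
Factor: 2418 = 2^1*3^1*13^1*31^1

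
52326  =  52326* 1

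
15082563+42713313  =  57795876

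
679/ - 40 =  - 17+1/40 = - 16.98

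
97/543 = 97/543  =  0.18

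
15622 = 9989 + 5633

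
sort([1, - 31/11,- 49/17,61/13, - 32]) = [ - 32,-49/17,-31/11, 1, 61/13 ]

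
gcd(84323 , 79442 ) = 1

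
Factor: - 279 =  - 3^2*31^1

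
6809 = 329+6480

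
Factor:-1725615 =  - 3^2*5^1*31^1*1237^1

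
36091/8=36091/8 = 4511.38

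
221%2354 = 221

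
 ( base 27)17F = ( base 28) 159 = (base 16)3A5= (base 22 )1K9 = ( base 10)933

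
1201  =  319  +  882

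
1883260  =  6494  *290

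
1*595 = 595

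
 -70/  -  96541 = 70/96541 = 0.00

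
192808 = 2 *96404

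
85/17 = 5 = 5.00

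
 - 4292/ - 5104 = 37/44= 0.84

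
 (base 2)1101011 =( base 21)52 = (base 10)107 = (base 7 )212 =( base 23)4f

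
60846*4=243384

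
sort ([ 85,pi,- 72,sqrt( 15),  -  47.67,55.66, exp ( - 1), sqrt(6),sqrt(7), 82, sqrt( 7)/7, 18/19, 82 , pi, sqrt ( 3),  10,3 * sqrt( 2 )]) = [  -  72, -47.67, exp( - 1),sqrt(7)/7  ,  18/19, sqrt (3),sqrt(6),sqrt( 7), pi, pi,  sqrt(15), 3*sqrt(2),10,55.66, 82, 82, 85 ]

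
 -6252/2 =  - 3126=- 3126.00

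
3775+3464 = 7239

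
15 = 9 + 6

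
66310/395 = 167+ 69/79 = 167.87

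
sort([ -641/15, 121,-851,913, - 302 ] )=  [ - 851 ,-302, - 641/15, 121, 913 ] 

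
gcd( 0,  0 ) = 0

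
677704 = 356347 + 321357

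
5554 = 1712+3842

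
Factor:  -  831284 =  - 2^2*207821^1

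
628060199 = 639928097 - 11867898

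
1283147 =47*27301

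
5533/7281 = 5533/7281 = 0.76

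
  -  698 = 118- 816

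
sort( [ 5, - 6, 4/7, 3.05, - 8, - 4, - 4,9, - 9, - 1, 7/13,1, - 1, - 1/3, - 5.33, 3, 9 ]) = [ - 9, - 8, - 6, - 5.33, - 4, - 4 , - 1,-1, - 1/3,7/13, 4/7, 1,3, 3.05, 5,9 , 9]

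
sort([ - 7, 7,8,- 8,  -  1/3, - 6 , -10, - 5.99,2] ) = [-10, - 8, - 7,-6, - 5.99,-1/3,2,7,8]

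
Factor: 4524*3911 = 2^2*3^1*13^1 *29^1*3911^1 = 17693364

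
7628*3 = 22884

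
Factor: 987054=2^1 * 3^1 * 17^1*9677^1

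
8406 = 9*934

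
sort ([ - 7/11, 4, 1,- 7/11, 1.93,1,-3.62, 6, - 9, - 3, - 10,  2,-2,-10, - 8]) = [ - 10, - 10, - 9, - 8, - 3.62,-3, - 2, - 7/11, - 7/11, 1, 1 , 1.93, 2, 4,6] 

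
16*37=592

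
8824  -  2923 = 5901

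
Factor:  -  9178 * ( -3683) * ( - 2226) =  -2^2*3^1 * 7^1 *13^1 * 29^1*53^1*127^1 * 353^1 = - 75244529724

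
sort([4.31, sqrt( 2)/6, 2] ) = [sqrt ( 2 ) /6, 2,4.31]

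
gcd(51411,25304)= 1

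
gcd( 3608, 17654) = 2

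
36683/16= 36683/16  =  2292.69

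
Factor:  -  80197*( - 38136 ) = 2^3*3^1*7^1*13^1*31^1*199^1*227^1=   3058392792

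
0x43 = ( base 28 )2b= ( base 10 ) 67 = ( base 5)232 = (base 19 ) 3A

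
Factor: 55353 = 3^1*18451^1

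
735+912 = 1647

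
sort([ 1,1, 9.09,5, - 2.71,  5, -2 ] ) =[ - 2.71, -2, 1, 1, 5, 5,9.09 ] 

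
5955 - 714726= - 708771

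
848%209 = 12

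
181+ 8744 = 8925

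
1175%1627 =1175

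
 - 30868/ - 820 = 7717/205   =  37.64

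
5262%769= 648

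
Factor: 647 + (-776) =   -  3^1*43^1 = -129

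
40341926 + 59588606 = 99930532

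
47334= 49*966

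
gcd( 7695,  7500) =15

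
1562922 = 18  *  86829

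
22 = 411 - 389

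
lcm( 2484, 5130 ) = 235980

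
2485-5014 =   -  2529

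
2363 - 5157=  - 2794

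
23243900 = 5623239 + 17620661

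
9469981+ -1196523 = 8273458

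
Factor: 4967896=2^3*103^1*6029^1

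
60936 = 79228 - 18292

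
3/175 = 3/175  =  0.02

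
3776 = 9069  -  5293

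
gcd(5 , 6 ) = 1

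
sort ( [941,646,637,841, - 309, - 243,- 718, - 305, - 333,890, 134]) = [ - 718, - 333, - 309,  -  305,- 243,134,637,646,841,890,941 ]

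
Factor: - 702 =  - 2^1*3^3*13^1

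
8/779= 8/779 = 0.01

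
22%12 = 10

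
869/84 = 869/84=10.35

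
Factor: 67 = 67^1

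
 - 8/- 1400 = 1/175 = 0.01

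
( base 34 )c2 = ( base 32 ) cq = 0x19A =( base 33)ce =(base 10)410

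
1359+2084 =3443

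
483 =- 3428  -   - 3911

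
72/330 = 12/55 = 0.22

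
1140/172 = 6 + 27/43 = 6.63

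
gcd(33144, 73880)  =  8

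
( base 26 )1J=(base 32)1d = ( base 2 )101101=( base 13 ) 36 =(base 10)45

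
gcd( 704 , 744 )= 8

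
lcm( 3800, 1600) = 30400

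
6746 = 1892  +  4854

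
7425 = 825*9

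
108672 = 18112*6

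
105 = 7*15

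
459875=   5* 91975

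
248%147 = 101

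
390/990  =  13/33= 0.39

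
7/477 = 7/477= 0.01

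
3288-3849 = - 561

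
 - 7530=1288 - 8818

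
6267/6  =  1044 + 1/2 = 1044.50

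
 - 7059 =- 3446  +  -3613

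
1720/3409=1720/3409  =  0.50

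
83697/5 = 83697/5 = 16739.40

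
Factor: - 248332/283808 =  - 7/8 = - 2^( - 3 )*7^1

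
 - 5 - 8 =  -  13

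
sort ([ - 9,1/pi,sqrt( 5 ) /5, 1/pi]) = [ - 9,1/pi, 1/pi , sqrt( 5 ) /5]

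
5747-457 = 5290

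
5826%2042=1742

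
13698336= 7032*1948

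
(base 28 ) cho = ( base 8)23264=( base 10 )9908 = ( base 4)2122310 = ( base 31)A9J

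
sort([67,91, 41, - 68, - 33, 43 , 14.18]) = [ - 68, - 33, 14.18, 41, 43,  67, 91 ] 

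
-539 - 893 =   -  1432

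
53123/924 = 7589/132 = 57.49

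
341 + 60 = 401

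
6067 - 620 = 5447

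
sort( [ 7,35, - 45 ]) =[ - 45, 7,35] 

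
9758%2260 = 718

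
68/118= 34/59 = 0.58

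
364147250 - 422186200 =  - 58038950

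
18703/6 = 18703/6 = 3117.17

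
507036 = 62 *8178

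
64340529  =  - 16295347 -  - 80635876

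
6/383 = 6/383=0.02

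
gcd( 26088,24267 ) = 3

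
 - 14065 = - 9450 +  - 4615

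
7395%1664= 739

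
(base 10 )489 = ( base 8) 751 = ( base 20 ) 149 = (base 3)200010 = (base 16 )1e9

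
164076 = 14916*11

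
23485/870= 4697/174 = 26.99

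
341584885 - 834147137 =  - 492562252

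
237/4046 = 237/4046 =0.06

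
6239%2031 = 146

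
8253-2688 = 5565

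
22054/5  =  4410 + 4/5 = 4410.80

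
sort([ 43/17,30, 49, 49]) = [ 43/17,30, 49, 49 ] 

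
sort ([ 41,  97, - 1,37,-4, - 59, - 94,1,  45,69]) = [ - 94 ,- 59, - 4, -1,  1 , 37,41,45, 69,97]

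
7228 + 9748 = 16976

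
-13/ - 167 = 13/167 = 0.08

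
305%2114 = 305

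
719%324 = 71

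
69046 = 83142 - 14096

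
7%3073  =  7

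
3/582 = 1/194 =0.01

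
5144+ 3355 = 8499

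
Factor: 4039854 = 2^1*3^1*7^3*13^1*151^1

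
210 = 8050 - 7840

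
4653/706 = 4653/706=6.59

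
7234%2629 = 1976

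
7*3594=25158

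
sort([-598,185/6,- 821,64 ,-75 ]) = [ - 821, - 598, - 75, 185/6, 64] 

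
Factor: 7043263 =7043263^1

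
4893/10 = 489 + 3/10=489.30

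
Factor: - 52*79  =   - 4108 = -  2^2 * 13^1*79^1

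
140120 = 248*565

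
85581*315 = 26958015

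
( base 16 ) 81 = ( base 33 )3u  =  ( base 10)129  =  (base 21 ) 63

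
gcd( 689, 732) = 1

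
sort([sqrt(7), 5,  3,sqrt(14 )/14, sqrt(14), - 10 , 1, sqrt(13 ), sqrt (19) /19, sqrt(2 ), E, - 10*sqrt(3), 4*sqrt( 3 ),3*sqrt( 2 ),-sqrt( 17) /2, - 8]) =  [ - 10 * sqrt ( 3), - 10, - 8, - sqrt ( 17)/2,sqrt(19)/19, sqrt( 14 ) /14, 1, sqrt(2), sqrt(7) , E, 3 , sqrt(13), sqrt(14) , 3*sqrt(2), 5,4*sqrt(3)]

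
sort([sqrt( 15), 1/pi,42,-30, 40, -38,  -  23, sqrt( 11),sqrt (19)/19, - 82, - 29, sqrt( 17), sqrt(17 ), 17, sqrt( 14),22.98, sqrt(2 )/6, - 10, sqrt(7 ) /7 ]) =[ - 82, - 38, - 30 , - 29, - 23, - 10, sqrt( 19 ) /19, sqrt( 2)/6,1/pi, sqrt(7) /7 , sqrt(11 ), sqrt( 14), sqrt(15), sqrt(17),  sqrt (17),17, 22.98,40,42]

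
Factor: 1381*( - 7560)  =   - 10440360 = - 2^3*3^3*5^1*7^1*1381^1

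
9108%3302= 2504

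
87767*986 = 86538262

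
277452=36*7707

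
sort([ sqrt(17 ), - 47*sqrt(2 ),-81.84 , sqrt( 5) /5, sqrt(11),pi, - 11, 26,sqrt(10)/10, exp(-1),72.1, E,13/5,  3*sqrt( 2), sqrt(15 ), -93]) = [ - 93, - 81.84 , - 47*sqrt(2), - 11, sqrt( 10)/10, exp( - 1),sqrt( 5)/5, 13/5,  E, pi  ,  sqrt( 11), sqrt( 15),sqrt(17),3 * sqrt(2), 26, 72.1]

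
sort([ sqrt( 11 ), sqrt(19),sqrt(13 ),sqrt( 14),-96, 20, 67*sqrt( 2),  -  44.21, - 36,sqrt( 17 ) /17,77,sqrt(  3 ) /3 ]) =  [ - 96, - 44.21, - 36,sqrt( 17) /17, sqrt(3)/3,  sqrt(11),sqrt( 13),sqrt(14),sqrt(19 ) , 20, 77, 67*sqrt ( 2 )]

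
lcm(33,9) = 99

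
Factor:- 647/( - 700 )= 2^( - 2 )*5^ ( - 2 )*7^( - 1)*647^1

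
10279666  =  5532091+4747575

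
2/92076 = 1/46038 = 0.00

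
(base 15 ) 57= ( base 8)122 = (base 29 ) 2O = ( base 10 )82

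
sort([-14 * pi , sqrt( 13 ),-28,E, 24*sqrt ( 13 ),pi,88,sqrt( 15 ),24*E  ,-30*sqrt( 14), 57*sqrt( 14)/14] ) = [ - 30* sqrt( 14), - 14*pi,-28,E,pi,sqrt(  13 ),sqrt( 15), 57*sqrt(14 ) /14, 24*E, 24*sqrt( 13 ),88]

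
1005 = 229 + 776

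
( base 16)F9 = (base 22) b7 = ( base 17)EB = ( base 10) 249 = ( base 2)11111001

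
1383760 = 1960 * 706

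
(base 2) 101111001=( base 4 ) 11321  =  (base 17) 153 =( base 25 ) F2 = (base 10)377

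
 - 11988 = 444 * (-27) 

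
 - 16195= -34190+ 17995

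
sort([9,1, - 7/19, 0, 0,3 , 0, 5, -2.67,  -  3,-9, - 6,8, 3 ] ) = [ - 9, - 6,-3, - 2.67 , - 7/19,0, 0,0,1,3,3,5,8, 9 ] 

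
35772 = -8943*( - 4 )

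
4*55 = 220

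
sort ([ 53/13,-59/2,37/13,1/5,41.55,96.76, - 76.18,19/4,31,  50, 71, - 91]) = [ -91, - 76.18, - 59/2, 1/5, 37/13, 53/13,19/4, 31 , 41.55 , 50,71,96.76] 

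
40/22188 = 10/5547 = 0.00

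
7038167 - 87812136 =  - 80773969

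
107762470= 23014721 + 84747749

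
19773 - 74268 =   -  54495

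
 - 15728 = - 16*983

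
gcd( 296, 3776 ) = 8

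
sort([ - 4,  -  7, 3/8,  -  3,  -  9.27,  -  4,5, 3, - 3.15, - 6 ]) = [ - 9.27, -7, - 6, - 4, - 4, - 3.15,-3, 3/8, 3 , 5 ] 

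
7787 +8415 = 16202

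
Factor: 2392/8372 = 2^1 * 7^( - 1) = 2/7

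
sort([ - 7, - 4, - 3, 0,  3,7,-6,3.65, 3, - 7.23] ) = [ - 7.23, - 7,-6, -4,-3, 0,3,3,3.65, 7]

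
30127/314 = 95 + 297/314= 95.95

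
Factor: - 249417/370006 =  - 2^( - 1)*3^2*13^( - 1 )*19^ (- 1 )*37^1  =  - 333/494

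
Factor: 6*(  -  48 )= -2^5* 3^2 = -288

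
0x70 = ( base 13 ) 88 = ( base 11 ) a2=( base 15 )77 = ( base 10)112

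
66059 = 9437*7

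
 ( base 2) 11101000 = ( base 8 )350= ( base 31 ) 7f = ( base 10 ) 232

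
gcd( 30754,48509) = 1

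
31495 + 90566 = 122061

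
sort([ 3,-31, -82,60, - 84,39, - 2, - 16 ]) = [ -84,-82,-31,-16, - 2, 3, 39,60]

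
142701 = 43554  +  99147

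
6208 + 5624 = 11832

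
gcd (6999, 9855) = 3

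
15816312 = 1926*8212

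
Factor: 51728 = 2^4*53^1*61^1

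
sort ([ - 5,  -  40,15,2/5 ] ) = [ - 40, -5,  2/5, 15]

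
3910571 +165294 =4075865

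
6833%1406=1209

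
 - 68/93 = -1 + 25/93 = -0.73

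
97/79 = 1 + 18/79 = 1.23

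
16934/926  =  8467/463 = 18.29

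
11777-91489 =-79712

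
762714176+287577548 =1050291724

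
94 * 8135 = 764690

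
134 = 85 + 49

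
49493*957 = 47364801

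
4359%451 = 300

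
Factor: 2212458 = 2^1*3^1* 368743^1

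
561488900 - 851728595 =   -  290239695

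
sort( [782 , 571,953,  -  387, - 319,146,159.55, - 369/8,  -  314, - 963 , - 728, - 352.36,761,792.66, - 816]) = [ - 963, -816, - 728, - 387, - 352.36, - 319, - 314, - 369/8,146,159.55,571,761,782,792.66 , 953]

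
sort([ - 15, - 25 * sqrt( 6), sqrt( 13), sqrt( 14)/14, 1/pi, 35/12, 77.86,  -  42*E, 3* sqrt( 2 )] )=[ - 42*E, - 25*sqrt( 6),-15,sqrt( 14) /14, 1/pi,35/12,sqrt( 13 ),3*sqrt( 2), 77.86]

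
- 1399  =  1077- 2476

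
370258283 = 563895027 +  - 193636744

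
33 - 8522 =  - 8489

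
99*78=7722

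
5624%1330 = 304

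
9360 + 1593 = 10953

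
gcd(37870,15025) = 5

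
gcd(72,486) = 18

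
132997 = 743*179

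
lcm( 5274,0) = 0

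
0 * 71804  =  0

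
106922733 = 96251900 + 10670833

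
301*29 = 8729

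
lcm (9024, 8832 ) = 415104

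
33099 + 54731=87830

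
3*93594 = 280782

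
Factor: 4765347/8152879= 207189/354473 = 3^2* 7^( - 1 ) * 79^( - 1 ) * 641^( - 1 )*23021^1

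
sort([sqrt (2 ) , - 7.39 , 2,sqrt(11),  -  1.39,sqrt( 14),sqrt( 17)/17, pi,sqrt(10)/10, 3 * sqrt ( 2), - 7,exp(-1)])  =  [ - 7.39, - 7 , - 1.39,sqrt( 17 ) /17, sqrt(10)/10, exp( - 1), sqrt (2 ), 2,pi,sqrt ( 11 ), sqrt( 14 ) , 3*sqrt(2 )] 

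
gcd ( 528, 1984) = 16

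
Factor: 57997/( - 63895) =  - 5^ ( - 1 )*13^( - 1 )*59^1 = - 59/65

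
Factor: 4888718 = 2^1*2444359^1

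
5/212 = 5/212 = 0.02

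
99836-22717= 77119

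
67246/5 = 67246/5=13449.20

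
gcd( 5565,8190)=105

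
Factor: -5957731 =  - 13^1*29^1 * 15803^1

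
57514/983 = 57514/983 =58.51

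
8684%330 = 104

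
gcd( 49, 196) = 49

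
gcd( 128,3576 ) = 8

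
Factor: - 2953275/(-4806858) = 2^ ( - 1)*5^2*7^( - 1)*13^2*193^( - 1 )*233^1*593^(-1) = 984425/1602286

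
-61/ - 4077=61/4077 =0.01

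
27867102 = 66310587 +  - 38443485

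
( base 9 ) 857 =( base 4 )22330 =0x2BC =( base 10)700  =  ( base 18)22g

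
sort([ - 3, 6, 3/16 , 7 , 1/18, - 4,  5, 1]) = [ - 4 , - 3, 1/18 , 3/16 , 1 , 5,6,7 ]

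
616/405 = 1 + 211/405 = 1.52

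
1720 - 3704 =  - 1984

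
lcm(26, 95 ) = 2470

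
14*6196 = 86744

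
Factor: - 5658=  - 2^1*3^1*23^1*41^1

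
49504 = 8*6188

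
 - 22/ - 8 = 2 +3/4 = 2.75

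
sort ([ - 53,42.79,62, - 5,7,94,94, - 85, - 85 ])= [ - 85,-85,-53, - 5,7,42.79, 62 , 94, 94]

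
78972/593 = 78972/593 = 133.17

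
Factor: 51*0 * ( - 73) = 0^1 = 0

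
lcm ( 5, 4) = 20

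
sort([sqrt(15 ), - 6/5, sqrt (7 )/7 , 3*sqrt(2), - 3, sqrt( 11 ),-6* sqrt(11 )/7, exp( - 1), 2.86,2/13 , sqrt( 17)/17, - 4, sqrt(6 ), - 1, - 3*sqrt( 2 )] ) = [ - 3 * sqrt( 2 ), - 4, - 3,-6*sqrt( 11 ) /7, - 6/5, - 1, 2/13, sqrt( 17 ) /17, exp( - 1), sqrt( 7 ) /7, sqrt(6), 2.86, sqrt(11 ), sqrt( 15 ),3 * sqrt(2)]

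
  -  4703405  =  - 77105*61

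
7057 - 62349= - 55292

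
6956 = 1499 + 5457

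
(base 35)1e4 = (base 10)1719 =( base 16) 6b7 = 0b11010110111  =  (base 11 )1323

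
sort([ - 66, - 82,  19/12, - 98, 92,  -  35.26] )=[-98, - 82,- 66, - 35.26, 19/12,92]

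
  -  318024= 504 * (-631 )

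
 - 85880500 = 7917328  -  93797828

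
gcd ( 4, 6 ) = 2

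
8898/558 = 1483/93 = 15.95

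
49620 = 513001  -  463381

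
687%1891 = 687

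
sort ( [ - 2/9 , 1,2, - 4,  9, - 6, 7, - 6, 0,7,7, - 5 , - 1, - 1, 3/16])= [ - 6,  -  6, - 5, - 4, - 1, - 1, -2/9, 0,3/16,1, 2, 7, 7,7,9]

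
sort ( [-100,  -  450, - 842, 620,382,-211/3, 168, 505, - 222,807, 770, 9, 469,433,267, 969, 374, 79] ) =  [-842,  -  450,-222,  -  100, - 211/3, 9, 79,168, 267,374,382, 433,469,505, 620, 770,807,969 ]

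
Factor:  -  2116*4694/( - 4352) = 1241563/544 = 2^( - 5 )*17^( -1)*23^2 * 2347^1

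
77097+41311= 118408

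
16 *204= 3264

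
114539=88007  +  26532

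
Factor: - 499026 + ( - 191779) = - 5^1*23^1 * 6007^1 = - 690805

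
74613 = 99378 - 24765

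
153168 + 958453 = 1111621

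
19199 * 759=14572041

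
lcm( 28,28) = 28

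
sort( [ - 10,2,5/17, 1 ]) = [-10 , 5/17, 1 , 2] 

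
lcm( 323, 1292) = 1292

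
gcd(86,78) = 2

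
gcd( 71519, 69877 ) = 1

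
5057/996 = 5057/996 = 5.08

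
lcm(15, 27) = 135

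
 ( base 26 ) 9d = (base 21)BG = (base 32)7n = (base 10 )247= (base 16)f7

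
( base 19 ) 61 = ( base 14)83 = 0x73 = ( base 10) 115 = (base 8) 163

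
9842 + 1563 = 11405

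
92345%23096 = 23057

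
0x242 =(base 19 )1B8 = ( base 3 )210102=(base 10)578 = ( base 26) M6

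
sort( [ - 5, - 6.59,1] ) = [ - 6.59, - 5,1 ]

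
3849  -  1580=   2269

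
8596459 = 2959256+5637203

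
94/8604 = 47/4302 = 0.01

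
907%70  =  67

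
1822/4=455+1/2 = 455.50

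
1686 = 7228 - 5542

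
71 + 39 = 110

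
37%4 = 1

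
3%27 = 3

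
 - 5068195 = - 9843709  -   - 4775514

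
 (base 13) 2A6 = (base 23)KE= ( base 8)732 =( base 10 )474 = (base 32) EQ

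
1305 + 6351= 7656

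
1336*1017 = 1358712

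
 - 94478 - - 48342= - 46136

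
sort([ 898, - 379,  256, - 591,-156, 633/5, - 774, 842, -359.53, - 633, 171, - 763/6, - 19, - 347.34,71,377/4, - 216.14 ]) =[ - 774 , - 633,- 591, - 379 , - 359.53, - 347.34,-216.14, - 156, - 763/6 , - 19, 71, 377/4, 633/5, 171,256, 842,898 ]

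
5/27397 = 5/27397  =  0.00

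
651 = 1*651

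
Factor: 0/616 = 0^1 = 0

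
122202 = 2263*54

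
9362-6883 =2479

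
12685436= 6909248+5776188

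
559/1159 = 559/1159 = 0.48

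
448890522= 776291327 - 327400805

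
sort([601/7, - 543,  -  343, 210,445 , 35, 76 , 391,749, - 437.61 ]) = [ - 543, - 437.61, - 343,  35, 76, 601/7,210,  391,445, 749 ]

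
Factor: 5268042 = 2^1*3^2*13^1*47^1 * 479^1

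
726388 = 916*793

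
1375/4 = 343 + 3/4 =343.75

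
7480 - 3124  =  4356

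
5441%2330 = 781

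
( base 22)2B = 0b110111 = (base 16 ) 37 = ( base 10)55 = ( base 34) 1L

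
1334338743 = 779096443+555242300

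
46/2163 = 46/2163 = 0.02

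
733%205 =118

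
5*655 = 3275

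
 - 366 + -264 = -630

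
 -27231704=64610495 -91842199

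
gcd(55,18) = 1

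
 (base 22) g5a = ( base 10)7864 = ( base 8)17270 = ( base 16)1eb8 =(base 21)HHA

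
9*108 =972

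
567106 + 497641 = 1064747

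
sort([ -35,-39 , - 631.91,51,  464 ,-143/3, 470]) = [-631.91,  -  143/3, - 39,-35,51 , 464 , 470 ] 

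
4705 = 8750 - 4045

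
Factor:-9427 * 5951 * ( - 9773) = 11^2*29^1  *337^1 * 541^1*857^1=548266052521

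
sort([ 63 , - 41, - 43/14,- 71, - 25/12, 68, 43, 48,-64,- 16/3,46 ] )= [-71, - 64,  -  41, - 16/3, - 43/14, - 25/12,43, 46,48,  63, 68 ]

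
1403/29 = 1403/29 = 48.38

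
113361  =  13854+99507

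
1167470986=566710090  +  600760896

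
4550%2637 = 1913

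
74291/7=10613 = 10613.00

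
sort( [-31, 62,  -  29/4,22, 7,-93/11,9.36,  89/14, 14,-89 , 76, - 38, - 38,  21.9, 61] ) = [  -  89, - 38, - 38, - 31,-93/11,-29/4 , 89/14,7,9.36, 14,  21.9, 22 , 61, 62,  76]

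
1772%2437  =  1772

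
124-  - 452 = 576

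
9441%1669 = 1096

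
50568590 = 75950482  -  25381892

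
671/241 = 671/241= 2.78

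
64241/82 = 783+35/82 = 783.43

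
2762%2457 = 305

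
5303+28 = 5331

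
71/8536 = 71/8536  =  0.01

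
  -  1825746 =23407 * ( - 78)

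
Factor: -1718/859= - 2^1 = -2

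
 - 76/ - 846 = 38/423 = 0.09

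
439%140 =19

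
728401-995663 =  - 267262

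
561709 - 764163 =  - 202454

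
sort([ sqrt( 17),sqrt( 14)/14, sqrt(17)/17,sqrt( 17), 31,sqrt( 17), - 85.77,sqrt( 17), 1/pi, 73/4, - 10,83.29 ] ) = [-85.77, - 10,sqrt( 17)/17, sqrt( 14)/14, 1/pi, sqrt ( 17),sqrt( 17 ), sqrt( 17 ), sqrt( 17), 73/4,31, 83.29]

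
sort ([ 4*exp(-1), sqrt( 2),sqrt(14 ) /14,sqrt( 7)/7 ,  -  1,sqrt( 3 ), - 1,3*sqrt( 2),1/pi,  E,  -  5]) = [ - 5, - 1, - 1, sqrt( 14 )/14,1/pi,sqrt(7 )/7, sqrt (2),4*exp (  -  1) , sqrt (3),E,3*sqrt( 2)]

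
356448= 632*564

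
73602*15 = 1104030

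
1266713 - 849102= 417611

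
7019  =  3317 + 3702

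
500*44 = 22000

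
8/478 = 4/239 = 0.02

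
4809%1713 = 1383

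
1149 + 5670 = 6819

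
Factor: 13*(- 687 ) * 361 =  - 3224091 = -3^1 * 13^1*19^2 * 229^1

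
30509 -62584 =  - 32075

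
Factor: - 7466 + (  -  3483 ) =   -  10949 = -10949^1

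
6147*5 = 30735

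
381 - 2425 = - 2044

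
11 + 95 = 106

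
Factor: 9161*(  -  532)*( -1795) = 8748205340 = 2^2 * 5^1*7^1*19^1*359^1*  9161^1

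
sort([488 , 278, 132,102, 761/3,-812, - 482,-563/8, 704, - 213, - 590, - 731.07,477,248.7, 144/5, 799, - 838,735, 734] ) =[ - 838, - 812, - 731.07,-590,  -  482,  -  213  , - 563/8, 144/5, 102, 132,248.7, 761/3, 278,477 , 488,704,734, 735,799 ] 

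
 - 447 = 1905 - 2352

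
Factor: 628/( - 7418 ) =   -  2^1*157^1 * 3709^( - 1) = - 314/3709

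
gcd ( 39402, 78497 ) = 1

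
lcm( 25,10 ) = 50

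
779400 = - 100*( - 7794)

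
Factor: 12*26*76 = 2^5*3^1 * 13^1*  19^1   =  23712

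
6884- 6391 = 493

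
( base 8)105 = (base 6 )153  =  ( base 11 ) 63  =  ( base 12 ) 59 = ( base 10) 69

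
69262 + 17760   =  87022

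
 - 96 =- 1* 96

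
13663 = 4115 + 9548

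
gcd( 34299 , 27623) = 1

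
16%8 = 0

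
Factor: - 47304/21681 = -2^3*3^1*11^( - 1) = - 24/11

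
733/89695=733/89695 = 0.01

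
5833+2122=7955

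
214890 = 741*290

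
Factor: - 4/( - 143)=2^2 * 11^( - 1)*13^(-1)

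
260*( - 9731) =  - 2530060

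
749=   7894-7145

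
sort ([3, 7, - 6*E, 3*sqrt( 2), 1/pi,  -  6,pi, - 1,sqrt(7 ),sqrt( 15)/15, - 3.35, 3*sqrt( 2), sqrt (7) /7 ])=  [ - 6*E, - 6,-3.35,-1, sqrt( 15 ) /15, 1/pi, sqrt(7)/7,sqrt( 7 ), 3, pi, 3*sqrt( 2 ), 3*  sqrt( 2), 7 ]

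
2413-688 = 1725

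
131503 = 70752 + 60751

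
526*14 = 7364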